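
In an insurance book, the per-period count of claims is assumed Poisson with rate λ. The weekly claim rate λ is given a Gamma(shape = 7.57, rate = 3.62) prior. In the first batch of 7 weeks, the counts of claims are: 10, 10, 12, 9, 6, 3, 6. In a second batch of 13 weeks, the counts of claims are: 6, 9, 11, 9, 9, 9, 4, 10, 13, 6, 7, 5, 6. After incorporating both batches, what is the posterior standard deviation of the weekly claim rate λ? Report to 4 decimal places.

0.5480

With a Gamma(shape α, rate β) prior, the Poisson likelihood is conjugate: the posterior is Gamma(α + ΣXᵢ, β + n).
Batch 1: sum of counts S = 56 over n = 7 weeks.
After batch 1: Gamma(α+S, β+n) = Gamma(7.57+56, 3.62+7) = Gamma(63.57, 10.62).
Batch 2: sum of counts S = 104 over n = 13 weeks.
After batch 2: Gamma(α+S, β+n) = Gamma(63.57+104, 10.62+13) = Gamma(167.57, 23.62).
SD = √α/β = √167.57/23.62 = 0.5480.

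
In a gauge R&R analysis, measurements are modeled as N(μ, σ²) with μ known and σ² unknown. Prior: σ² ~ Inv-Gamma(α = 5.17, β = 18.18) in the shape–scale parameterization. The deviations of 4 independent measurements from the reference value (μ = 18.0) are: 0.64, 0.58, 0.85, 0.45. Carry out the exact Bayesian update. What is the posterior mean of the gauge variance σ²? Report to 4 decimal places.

With known mean μ and an Inverse-Gamma(α, β) prior on σ², the Normal likelihood is conjugate: posterior is Inv-Gamma(α + n/2, β + Σ(xᵢ−μ)²/2).
Σ(xᵢ−μ)² = (0.64)² + (0.58)² + (0.85)² + (0.45)² = 1.6710.
Posterior: Inv-Gamma(5.17 + 4/2, 18.18 + 1.6710/2) = Inv-Gamma(7.17, 19.01550).
E[σ²|data] = β/(α−1) = 19.01550/6.17 = 3.0819.

3.0819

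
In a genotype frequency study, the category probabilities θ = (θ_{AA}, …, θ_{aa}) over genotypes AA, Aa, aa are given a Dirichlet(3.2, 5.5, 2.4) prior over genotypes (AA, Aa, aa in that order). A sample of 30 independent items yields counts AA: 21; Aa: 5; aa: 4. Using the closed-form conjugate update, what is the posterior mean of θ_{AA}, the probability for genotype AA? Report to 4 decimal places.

The Dirichlet prior is conjugate to the Multinomial likelihood: each posterior αⱼ = prior αⱼ + observed count nⱼ.
Posterior concentration: (24.2, 10.5, 6.4), total = 41.1.
E[θ_{AA}|data] = α_{AA}/Σα = 24.2/41.1 = 0.5888.

0.5888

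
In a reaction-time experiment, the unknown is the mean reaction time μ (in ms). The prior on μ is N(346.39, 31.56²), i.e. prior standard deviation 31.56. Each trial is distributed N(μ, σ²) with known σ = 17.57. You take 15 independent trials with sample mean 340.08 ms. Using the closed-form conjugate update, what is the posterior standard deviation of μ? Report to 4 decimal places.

For Normal data with known variance σ², a Normal(μ₀, σ₀²) prior on μ is conjugate. Posterior precision = 1/σ₀² + n/σ²; posterior mean is the precision-weighted average of μ₀ and x̄.
σ₀² = 31.56² = 996.0336, σ² = 17.57² = 308.7049; σ² + n·σ₀² = 308.7049 + 15·996.0336 = 15249.2089.
Posterior precision = 1/σ₀² + n/σ² = 1/996.0336 + 15/308.7049 = (σ² + n·σ₀²)/(σ₀²σ²) = 15249.2089/(996.0336·308.7049); posterior variance σₙ² = σ₀²σ²/(σ² + n·σ₀²) = 996.0336·308.7049/15249.2089 = 20.163699.
Posterior SD = √σₙ² = √(996.0336·308.7049/15249.2089) = 4.4904.

4.4904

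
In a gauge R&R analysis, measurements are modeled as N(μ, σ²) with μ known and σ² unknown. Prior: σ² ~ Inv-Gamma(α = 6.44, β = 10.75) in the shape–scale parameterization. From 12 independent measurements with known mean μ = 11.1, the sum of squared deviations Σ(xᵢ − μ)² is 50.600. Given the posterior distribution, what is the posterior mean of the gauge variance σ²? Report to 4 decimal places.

3.1512

With known mean μ and an Inverse-Gamma(α, β) prior on σ², the Normal likelihood is conjugate: posterior is Inv-Gamma(α + n/2, β + Σ(xᵢ−μ)²/2).
Posterior: Inv-Gamma(6.44 + 12/2, 10.75 + 50.600/2) = Inv-Gamma(12.44, 36.0500).
E[σ²|data] = β/(α−1) = 36.0500/11.44 = 3.1512.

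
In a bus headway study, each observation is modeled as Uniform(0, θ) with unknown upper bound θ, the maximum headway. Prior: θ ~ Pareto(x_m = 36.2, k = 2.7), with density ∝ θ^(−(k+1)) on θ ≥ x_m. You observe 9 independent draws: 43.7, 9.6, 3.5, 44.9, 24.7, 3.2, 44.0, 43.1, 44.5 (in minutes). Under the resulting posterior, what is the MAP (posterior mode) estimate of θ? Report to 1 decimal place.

A Pareto(scale x_m, shape k) prior on the upper bound θ of Uniform(0, θ) is conjugate: posterior is Pareto(max(x_m, max xᵢ), k + n).
Sample maximum = 44.9; prior scale x_m = 36.2 → posterior scale = max = 44.9.
Posterior shape = 2.7 + 9 = 11.7.
The Pareto density is decreasing on [x_m, ∞), so the mode is x_m = 44.9.

44.9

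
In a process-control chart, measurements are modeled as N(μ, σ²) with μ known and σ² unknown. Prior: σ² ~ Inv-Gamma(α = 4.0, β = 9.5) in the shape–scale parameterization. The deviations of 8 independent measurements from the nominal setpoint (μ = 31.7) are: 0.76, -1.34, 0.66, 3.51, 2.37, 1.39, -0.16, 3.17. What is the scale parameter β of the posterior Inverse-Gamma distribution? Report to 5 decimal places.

25.87620

With known mean μ and an Inverse-Gamma(α, β) prior on σ², the Normal likelihood is conjugate: posterior is Inv-Gamma(α + n/2, β + Σ(xᵢ−μ)²/2).
Σ(xᵢ−μ)² = (0.76)² + (-1.34)² + (0.66)² + (3.51)² + (2.37)² + (1.39)² + (-0.16)² + (3.17)² = 32.7524.
Posterior: Inv-Gamma(4.0 + 8/2, 9.5 + 32.7524/2) = Inv-Gamma(8.00, 25.87620).
Posterior β = 25.87620.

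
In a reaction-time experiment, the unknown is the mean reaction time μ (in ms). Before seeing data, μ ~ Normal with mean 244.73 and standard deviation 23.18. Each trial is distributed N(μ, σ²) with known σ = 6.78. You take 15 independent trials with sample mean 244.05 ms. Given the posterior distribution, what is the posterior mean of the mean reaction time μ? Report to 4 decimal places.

For Normal data with known variance σ², a Normal(μ₀, σ₀²) prior on μ is conjugate. Posterior precision = 1/σ₀² + n/σ²; posterior mean is the precision-weighted average of μ₀ and x̄.
n·x̄ = 15·244.05 = 3660.75.
σ₀² = 23.18² = 537.3124, σ² = 6.78² = 45.9684; σ² + n·σ₀² = 45.9684 + 15·537.3124 = 8105.6544.
Posterior mean = (μ₀/σ₀² + n·x̄/σ²)/(1/σ₀² + n/σ²) = (σ²·μ₀ + σ₀²·n·x̄)/(σ² + n·σ₀²) = (45.9684·244.73 + 537.3124·3660.75)/8105.6544 = 1978216.214832/8105.6544 = 244.0539.

244.0539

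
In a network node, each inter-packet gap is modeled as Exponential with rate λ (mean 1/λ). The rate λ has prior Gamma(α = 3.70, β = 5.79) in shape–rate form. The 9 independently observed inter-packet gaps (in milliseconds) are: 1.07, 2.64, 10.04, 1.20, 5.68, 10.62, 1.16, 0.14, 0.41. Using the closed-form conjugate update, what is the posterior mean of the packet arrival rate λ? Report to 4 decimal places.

With a Gamma(shape α, rate β) prior on the exponential rate λ, the posterior after n observations with total T = Σxᵢ is Gamma(α+n, β+T).
Sum of observations T = 32.96 milliseconds; n = 9.
Posterior: Gamma(3.70+9, 5.79+32.96) = Gamma(12.70, 38.75).
Posterior mean of λ = α/β = 12.70/38.75 = 0.3277.

0.3277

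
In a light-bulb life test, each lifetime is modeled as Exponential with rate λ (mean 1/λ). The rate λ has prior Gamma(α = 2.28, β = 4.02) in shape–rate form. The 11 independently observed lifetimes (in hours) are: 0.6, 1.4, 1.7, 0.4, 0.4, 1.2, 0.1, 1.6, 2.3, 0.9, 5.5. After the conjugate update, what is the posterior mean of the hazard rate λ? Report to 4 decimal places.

0.6600

With a Gamma(shape α, rate β) prior on the exponential rate λ, the posterior after n observations with total T = Σxᵢ is Gamma(α+n, β+T).
Sum of observations T = 16.1 hours; n = 11.
Posterior: Gamma(2.28+11, 4.02+16.1) = Gamma(13.28, 20.12).
Posterior mean of λ = α/β = 13.28/20.12 = 0.6600.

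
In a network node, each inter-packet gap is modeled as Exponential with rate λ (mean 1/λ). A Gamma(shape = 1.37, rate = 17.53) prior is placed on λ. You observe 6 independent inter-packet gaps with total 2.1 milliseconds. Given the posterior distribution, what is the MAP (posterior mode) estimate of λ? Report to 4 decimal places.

0.3245

With a Gamma(shape α, rate β) prior on the exponential rate λ, the posterior after n observations with total T = Σxᵢ is Gamma(α+n, β+T).
Posterior: Gamma(1.37+6, 17.53+2.1) = Gamma(7.37, 19.63).
Mode = (α−1)/β = 0.3245.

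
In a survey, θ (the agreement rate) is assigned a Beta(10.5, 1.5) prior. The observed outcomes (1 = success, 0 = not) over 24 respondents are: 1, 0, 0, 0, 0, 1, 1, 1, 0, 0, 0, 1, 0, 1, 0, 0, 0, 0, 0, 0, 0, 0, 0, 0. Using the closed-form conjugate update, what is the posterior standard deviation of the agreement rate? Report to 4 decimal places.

The Beta prior is conjugate to a Binomial/Bernoulli likelihood; the update adds successes to α and failures to β.
Posterior: Beta(α+k, β+n−k) = Beta(10.5+6, 1.5+18) = Beta(16.5, 19.5).
Var = αβ/((α+β)²(α+β+1)) = 16.5·19.5/(36.0²·37.0) = 0.00670983; SD = √0.00670983 = 0.0819.

0.0819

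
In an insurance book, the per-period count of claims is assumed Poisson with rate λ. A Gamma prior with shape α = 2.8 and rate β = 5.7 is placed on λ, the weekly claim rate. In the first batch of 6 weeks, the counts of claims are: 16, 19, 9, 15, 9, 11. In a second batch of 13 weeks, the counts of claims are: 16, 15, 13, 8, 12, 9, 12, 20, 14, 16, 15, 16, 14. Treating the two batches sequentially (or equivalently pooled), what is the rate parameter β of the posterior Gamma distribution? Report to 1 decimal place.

24.7

With a Gamma(shape α, rate β) prior, the Poisson likelihood is conjugate: the posterior is Gamma(α + ΣXᵢ, β + n).
Batch 1: sum of counts S = 79 over n = 6 weeks.
After batch 1: Gamma(α+S, β+n) = Gamma(2.8+79, 5.7+6) = Gamma(81.8, 11.7).
Batch 2: sum of counts S = 180 over n = 13 weeks.
After batch 2: Gamma(α+S, β+n) = Gamma(81.8+180, 11.7+13) = Gamma(261.8, 24.7).
Posterior β = 24.7.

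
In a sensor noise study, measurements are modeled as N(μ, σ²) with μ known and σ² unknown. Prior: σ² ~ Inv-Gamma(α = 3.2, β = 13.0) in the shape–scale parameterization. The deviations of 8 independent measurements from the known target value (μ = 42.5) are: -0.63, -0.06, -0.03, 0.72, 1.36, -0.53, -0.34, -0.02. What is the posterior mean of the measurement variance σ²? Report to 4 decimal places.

2.3521

With known mean μ and an Inverse-Gamma(α, β) prior on σ², the Normal likelihood is conjugate: posterior is Inv-Gamma(α + n/2, β + Σ(xᵢ−μ)²/2).
Σ(xᵢ−μ)² = (-0.63)² + (-0.06)² + (-0.03)² + (0.72)² + (1.36)² + (-0.53)² + (-0.34)² + (-0.02)² = 3.1663.
Posterior: Inv-Gamma(3.2 + 8/2, 13.0 + 3.1663/2) = Inv-Gamma(7.20, 14.58315).
E[σ²|data] = β/(α−1) = 14.58315/6.20 = 2.3521.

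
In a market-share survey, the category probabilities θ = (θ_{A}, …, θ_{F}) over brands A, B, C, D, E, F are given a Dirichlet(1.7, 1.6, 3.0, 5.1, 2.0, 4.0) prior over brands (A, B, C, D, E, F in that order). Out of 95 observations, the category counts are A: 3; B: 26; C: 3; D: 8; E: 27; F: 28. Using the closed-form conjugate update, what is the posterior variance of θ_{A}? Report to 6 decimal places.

0.000353

The Dirichlet prior is conjugate to the Multinomial likelihood: each posterior αⱼ = prior αⱼ + observed count nⱼ.
Posterior concentration: (4.7, 27.6, 6.0, 13.1, 29.0, 32.0), total = 112.4.
Var[θ_j] = α_j(Σα−α_j)/((Σα)²(Σα+1)) = 4.7·107.7/(112.4²·113.4) = 0.000353.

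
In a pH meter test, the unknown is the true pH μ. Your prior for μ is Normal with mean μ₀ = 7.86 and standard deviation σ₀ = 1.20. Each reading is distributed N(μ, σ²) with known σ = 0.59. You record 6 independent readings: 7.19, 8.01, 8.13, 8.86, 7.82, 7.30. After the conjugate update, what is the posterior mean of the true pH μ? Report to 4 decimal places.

For Normal data with known variance σ², a Normal(μ₀, σ₀²) prior on μ is conjugate. Posterior precision = 1/σ₀² + n/σ²; posterior mean is the precision-weighted average of μ₀ and x̄.
Σxᵢ = 7.19 + 8.01 + 8.13 + 8.86 + 7.82 + 7.30 = 47.31, so n·x̄ = 47.31.
σ₀² = 1.20² = 1.44, σ² = 0.59² = 0.3481; σ² + n·σ₀² = 0.3481 + 6·1.44 = 8.9881.
Posterior mean = (μ₀/σ₀² + n·x̄/σ²)/(1/σ₀² + n/σ²) = (σ²·μ₀ + σ₀²·n·x̄)/(σ² + n·σ₀²) = (0.3481·7.86 + 1.44·47.31)/8.9881 = 70.862466/8.9881 = 7.8840.

7.8840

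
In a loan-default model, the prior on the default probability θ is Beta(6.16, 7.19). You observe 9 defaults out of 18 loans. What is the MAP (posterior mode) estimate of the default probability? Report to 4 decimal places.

0.4825

The Beta prior is conjugate to a Binomial/Bernoulli likelihood; the update adds successes to α and failures to β.
Posterior: Beta(α+k, β+n−k) = Beta(6.16+9, 7.19+9) = Beta(15.16, 16.19).
Mode of Beta(a,b) for a,b>1 is (a−1)/(a+b−2) = 14.16/29.35 = 0.4825.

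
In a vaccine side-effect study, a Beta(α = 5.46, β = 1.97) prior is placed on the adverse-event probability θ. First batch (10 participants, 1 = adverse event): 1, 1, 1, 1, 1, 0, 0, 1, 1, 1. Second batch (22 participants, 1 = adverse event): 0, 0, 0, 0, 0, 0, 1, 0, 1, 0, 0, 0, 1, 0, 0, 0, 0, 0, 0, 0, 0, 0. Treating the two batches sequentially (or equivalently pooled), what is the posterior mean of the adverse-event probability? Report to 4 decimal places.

The Beta prior is conjugate to a Binomial/Bernoulli likelihood; the update adds successes to α and failures to β.
After batch 1: Beta(5.46+8, 1.97+2) = Beta(13.46, 3.97).
After batch 2: Beta(13.46+3, 3.97+19) = Beta(16.46, 22.97).
Posterior mean = α/(α+β) = 16.46/39.43 = 0.4174.

0.4174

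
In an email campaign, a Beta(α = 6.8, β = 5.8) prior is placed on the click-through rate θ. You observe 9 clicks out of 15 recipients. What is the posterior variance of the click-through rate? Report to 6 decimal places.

0.008558

The Beta prior is conjugate to a Binomial/Bernoulli likelihood; the update adds successes to α and failures to β.
Posterior: Beta(α+k, β+n−k) = Beta(6.8+9, 5.8+6) = Beta(15.8, 11.8).
Var = αβ/((α+β)²(α+β+1)) = 15.8·11.8/(27.6²·28.6) = 0.008558.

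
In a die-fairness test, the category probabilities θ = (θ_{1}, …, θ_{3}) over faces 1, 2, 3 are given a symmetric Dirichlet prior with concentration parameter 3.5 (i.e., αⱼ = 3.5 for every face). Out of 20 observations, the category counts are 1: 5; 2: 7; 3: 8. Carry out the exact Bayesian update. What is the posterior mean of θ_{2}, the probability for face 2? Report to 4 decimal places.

The Dirichlet prior is conjugate to the Multinomial likelihood: each posterior αⱼ = prior αⱼ + observed count nⱼ.
Posterior concentration: (8.5, 10.5, 11.5), total = 30.5.
E[θ_{2}|data] = α_{2}/Σα = 10.5/30.5 = 0.3443.

0.3443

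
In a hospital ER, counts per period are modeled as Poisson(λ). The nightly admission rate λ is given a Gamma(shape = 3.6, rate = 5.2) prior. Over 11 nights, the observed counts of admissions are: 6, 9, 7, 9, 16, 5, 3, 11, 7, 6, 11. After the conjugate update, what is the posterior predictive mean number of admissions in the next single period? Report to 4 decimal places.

With a Gamma(shape α, rate β) prior, the Poisson likelihood is conjugate: the posterior is Gamma(α + ΣXᵢ, β + n).
Sum of counts S = 90 over n = 11 nights.
Posterior: Gamma(α+S, β+n) = Gamma(3.6+90, 5.2+11) = Gamma(93.6, 16.2).
The predictive distribution for one future period is NegBinom with mean α/β = 5.7778.

5.7778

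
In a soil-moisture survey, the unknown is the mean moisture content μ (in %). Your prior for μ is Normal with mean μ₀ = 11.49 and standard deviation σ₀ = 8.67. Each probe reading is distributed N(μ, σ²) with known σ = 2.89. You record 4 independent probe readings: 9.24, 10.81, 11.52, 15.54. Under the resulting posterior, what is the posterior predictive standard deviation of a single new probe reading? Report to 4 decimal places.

For Normal data with known variance σ², a Normal(μ₀, σ₀²) prior on μ is conjugate. Posterior precision = 1/σ₀² + n/σ²; posterior mean is the precision-weighted average of μ₀ and x̄.
σ₀² = 8.67² = 75.1689, σ² = 2.89² = 8.3521; σ² + n·σ₀² = 8.3521 + 4·75.1689 = 309.0277.
Posterior precision = 1/σ₀² + n/σ² = 1/75.1689 + 4/8.3521 = (σ² + n·σ₀²)/(σ₀²σ²) = 309.0277/(75.1689·8.3521); posterior variance σₙ² = σ₀²σ²/(σ² + n·σ₀²) = 75.1689·8.3521/309.0277 = 2.031592.
Predictive variance for one new observation = σₙ² + σ² = 75.1689·8.3521/309.0277 + 8.3521 = σ²·(σ₀² + 309.0277)/309.0277 = 8.3521·384.1966/309.0277 = 10.383692; SD = √(8.3521·384.1966/309.0277) = 3.2224.

3.2224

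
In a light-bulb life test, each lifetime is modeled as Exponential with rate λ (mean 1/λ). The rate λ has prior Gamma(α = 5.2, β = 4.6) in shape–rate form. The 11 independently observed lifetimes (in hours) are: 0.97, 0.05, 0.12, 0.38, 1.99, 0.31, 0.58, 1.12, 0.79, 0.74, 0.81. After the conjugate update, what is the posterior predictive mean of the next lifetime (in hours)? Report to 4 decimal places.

0.8197

With a Gamma(shape α, rate β) prior on the exponential rate λ, the posterior after n observations with total T = Σxᵢ is Gamma(α+n, β+T).
Sum of observations T = 7.86 hours; n = 11.
Posterior: Gamma(5.2+11, 4.6+7.86) = Gamma(16.2, 12.46).
The predictive distribution for the next observation is Lomax; its mean is β/(α−1) = 12.46/15.2 = 0.8197.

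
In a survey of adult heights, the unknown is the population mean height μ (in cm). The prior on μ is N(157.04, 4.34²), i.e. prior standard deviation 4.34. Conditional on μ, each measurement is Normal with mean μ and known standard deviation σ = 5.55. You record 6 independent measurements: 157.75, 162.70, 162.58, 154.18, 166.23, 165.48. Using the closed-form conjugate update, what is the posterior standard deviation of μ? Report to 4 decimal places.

For Normal data with known variance σ², a Normal(μ₀, σ₀²) prior on μ is conjugate. Posterior precision = 1/σ₀² + n/σ²; posterior mean is the precision-weighted average of μ₀ and x̄.
σ₀² = 4.34² = 18.8356, σ² = 5.55² = 30.8025; σ² + n·σ₀² = 30.8025 + 6·18.8356 = 143.8161.
Posterior precision = 1/σ₀² + n/σ² = 1/18.8356 + 6/30.8025 = (σ² + n·σ₀²)/(σ₀²σ²) = 143.8161/(18.8356·30.8025); posterior variance σₙ² = σ₀²σ²/(σ² + n·σ₀²) = 18.8356·30.8025/143.8161 = 4.034205.
Posterior SD = √σₙ² = √(18.8356·30.8025/143.8161) = 2.0085.

2.0085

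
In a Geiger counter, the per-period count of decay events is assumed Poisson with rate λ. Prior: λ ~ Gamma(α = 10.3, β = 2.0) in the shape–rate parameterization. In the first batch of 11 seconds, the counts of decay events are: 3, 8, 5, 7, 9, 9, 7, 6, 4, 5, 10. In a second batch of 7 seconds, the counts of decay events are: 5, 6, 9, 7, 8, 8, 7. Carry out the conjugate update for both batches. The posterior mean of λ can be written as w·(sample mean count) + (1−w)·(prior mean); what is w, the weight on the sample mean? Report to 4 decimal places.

With a Gamma(shape α, rate β) prior, the Poisson likelihood is conjugate: the posterior is Gamma(α + ΣXᵢ, β + n).
Total number of seconds: n = 11 + 7 = 18.
Posterior mean = (α₀+S)/(β₀+n) = [n/(β₀+n)]·(S/n) + [β₀/(β₀+n)]·(α₀/β₀), so only n and β₀ enter the weight.
Weight on data w = n/(β₀+n) = 18/(2.0+18) = 18/20.0 = 0.9000.

0.9000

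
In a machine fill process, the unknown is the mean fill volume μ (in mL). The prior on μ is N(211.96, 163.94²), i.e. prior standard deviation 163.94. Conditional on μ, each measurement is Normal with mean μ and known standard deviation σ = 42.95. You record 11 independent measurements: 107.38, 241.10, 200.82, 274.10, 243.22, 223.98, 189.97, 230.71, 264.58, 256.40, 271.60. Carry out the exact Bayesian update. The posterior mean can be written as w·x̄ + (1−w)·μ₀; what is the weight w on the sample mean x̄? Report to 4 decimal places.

For Normal data with known variance σ², a Normal(μ₀, σ₀²) prior on μ is conjugate. Posterior precision = 1/σ₀² + n/σ²; posterior mean is the precision-weighted average of μ₀ and x̄.
σ₀² = 163.94² = 26876.3236, σ² = 42.95² = 1844.7025. Prior precision 1/σ₀² = 1/26876.3236; data precision n/σ² = 11/1844.7025.
w = (n/σ²)/(1/σ₀² + n/σ²) = n·σ₀²/(σ² + n·σ₀²) = 11·26876.3236/(1844.7025 + 11·26876.3236) = 295639.5596/297484.2621 = 0.9938.

0.9938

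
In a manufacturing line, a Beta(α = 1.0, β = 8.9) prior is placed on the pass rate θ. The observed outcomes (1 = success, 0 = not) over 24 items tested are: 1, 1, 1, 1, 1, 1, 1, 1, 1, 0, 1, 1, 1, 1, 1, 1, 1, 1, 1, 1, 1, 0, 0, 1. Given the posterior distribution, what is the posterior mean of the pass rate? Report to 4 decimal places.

The Beta prior is conjugate to a Binomial/Bernoulli likelihood; the update adds successes to α and failures to β.
Posterior: Beta(α+k, β+n−k) = Beta(1.0+21, 8.9+3) = Beta(22.0, 11.9).
Posterior mean = α/(α+β) = 22.0/33.9 = 0.6490.

0.6490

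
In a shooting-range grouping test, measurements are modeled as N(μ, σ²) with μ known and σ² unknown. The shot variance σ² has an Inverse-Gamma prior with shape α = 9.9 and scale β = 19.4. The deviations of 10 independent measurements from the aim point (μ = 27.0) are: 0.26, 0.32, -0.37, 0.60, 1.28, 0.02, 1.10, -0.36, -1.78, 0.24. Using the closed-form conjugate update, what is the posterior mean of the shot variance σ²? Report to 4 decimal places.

With known mean μ and an Inverse-Gamma(α, β) prior on σ², the Normal likelihood is conjugate: posterior is Inv-Gamma(α + n/2, β + Σ(xᵢ−μ)²/2).
Σ(xᵢ−μ)² = (0.26)² + (0.32)² + (-0.37)² + (0.60)² + (1.28)² + (0.02)² + (1.10)² + (-0.36)² + (-1.78)² + (0.24)² = 6.8713.
Posterior: Inv-Gamma(9.9 + 10/2, 19.4 + 6.8713/2) = Inv-Gamma(14.90, 22.83565).
E[σ²|data] = β/(α−1) = 22.83565/13.90 = 1.6429.

1.6429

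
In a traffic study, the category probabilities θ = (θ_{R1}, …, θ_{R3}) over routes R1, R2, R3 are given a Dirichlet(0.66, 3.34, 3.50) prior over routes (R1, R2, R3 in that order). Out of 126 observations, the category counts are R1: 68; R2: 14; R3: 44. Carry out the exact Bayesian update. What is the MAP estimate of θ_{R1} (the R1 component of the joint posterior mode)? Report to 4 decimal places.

The Dirichlet prior is conjugate to the Multinomial likelihood: each posterior αⱼ = prior αⱼ + observed count nⱼ.
Posterior concentration: (68.66, 17.34, 47.50), total = 133.50.
Joint mode component: (α_{R1}−1)/(Σα−K) = 67.66/130.50 = 0.5185.

0.5185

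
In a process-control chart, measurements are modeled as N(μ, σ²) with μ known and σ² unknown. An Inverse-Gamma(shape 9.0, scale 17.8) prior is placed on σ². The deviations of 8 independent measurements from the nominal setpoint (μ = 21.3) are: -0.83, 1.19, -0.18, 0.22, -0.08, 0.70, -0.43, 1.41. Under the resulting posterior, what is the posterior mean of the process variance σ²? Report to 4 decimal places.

With known mean μ and an Inverse-Gamma(α, β) prior on σ², the Normal likelihood is conjugate: posterior is Inv-Gamma(α + n/2, β + Σ(xᵢ−μ)²/2).
Σ(xᵢ−μ)² = (-0.83)² + (1.19)² + (-0.18)² + (0.22)² + (-0.08)² + (0.70)² + (-0.43)² + (1.41)² = 4.8552.
Posterior: Inv-Gamma(9.0 + 8/2, 17.8 + 4.8552/2) = Inv-Gamma(13.00, 20.22760).
E[σ²|data] = β/(α−1) = 20.22760/12.00 = 1.6856.

1.6856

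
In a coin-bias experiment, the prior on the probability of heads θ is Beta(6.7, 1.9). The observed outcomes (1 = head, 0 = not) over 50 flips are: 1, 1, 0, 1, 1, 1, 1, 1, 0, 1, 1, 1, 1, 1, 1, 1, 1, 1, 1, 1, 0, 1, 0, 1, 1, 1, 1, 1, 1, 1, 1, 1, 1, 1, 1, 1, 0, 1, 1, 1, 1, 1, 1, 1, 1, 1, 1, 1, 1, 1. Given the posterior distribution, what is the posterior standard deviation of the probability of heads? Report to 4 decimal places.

The Beta prior is conjugate to a Binomial/Bernoulli likelihood; the update adds successes to α and failures to β.
Posterior: Beta(α+k, β+n−k) = Beta(6.7+45, 1.9+5) = Beta(51.7, 6.9).
Var = αβ/((α+β)²(α+β+1)) = 51.7·6.9/(58.6²·59.6) = 0.00174300; SD = √0.00174300 = 0.0417.

0.0417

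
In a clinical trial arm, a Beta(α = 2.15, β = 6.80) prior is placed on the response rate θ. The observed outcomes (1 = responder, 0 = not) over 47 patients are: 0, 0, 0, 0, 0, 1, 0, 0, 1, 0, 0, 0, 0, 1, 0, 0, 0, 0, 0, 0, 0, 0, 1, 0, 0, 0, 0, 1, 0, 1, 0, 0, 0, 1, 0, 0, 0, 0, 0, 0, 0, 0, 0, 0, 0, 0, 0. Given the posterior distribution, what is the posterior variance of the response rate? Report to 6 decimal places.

0.002402

The Beta prior is conjugate to a Binomial/Bernoulli likelihood; the update adds successes to α and failures to β.
Posterior: Beta(α+k, β+n−k) = Beta(2.15+7, 6.80+40) = Beta(9.15, 46.80).
Var = αβ/((α+β)²(α+β+1)) = 9.15·46.80/(55.95²·56.95) = 0.002402.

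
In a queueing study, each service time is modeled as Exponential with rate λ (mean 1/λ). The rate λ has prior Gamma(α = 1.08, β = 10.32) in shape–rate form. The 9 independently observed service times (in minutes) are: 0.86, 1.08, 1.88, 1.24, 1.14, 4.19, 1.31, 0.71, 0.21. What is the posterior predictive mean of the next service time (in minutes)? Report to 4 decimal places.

2.5264

With a Gamma(shape α, rate β) prior on the exponential rate λ, the posterior after n observations with total T = Σxᵢ is Gamma(α+n, β+T).
Sum of observations T = 12.62 minutes; n = 9.
Posterior: Gamma(1.08+9, 10.32+12.62) = Gamma(10.08, 22.94).
The predictive distribution for the next observation is Lomax; its mean is β/(α−1) = 22.94/9.08 = 2.5264.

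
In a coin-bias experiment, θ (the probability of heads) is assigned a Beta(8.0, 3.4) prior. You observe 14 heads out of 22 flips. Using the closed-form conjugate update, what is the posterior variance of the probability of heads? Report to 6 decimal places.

The Beta prior is conjugate to a Binomial/Bernoulli likelihood; the update adds successes to α and failures to β.
Posterior: Beta(α+k, β+n−k) = Beta(8.0+14, 3.4+8) = Beta(22.0, 11.4).
Var = αβ/((α+β)²(α+β+1)) = 22.0·11.4/(33.4²·34.4) = 0.006535.

0.006535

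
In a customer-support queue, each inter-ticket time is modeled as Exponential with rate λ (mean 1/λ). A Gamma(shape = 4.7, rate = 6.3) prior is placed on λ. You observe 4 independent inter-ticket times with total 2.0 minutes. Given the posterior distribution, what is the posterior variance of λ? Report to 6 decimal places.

With a Gamma(shape α, rate β) prior on the exponential rate λ, the posterior after n observations with total T = Σxᵢ is Gamma(α+n, β+T).
Posterior: Gamma(4.7+4, 6.3+2.0) = Gamma(8.7, 8.3).
Var = α/β² = 0.126288.

0.126288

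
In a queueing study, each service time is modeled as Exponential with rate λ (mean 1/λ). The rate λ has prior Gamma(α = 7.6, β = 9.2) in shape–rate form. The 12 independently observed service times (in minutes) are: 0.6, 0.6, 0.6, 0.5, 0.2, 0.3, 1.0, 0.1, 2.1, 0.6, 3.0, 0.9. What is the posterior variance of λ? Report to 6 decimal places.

0.050504

With a Gamma(shape α, rate β) prior on the exponential rate λ, the posterior after n observations with total T = Σxᵢ is Gamma(α+n, β+T).
Sum of observations T = 10.5 minutes; n = 12.
Posterior: Gamma(7.6+12, 9.2+10.5) = Gamma(19.6, 19.7).
Var = α/β² = 0.050504.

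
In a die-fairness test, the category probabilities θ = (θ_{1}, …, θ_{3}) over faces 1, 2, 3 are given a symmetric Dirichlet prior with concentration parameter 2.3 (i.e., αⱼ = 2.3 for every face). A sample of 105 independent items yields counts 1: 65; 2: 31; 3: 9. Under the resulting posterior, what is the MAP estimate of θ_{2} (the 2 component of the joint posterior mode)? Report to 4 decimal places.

0.2966

The Dirichlet prior is conjugate to the Multinomial likelihood: each posterior αⱼ = prior αⱼ + observed count nⱼ.
Posterior concentration: (67.3, 33.3, 11.3), total = 111.9.
Joint mode component: (α_{2}−1)/(Σα−K) = 32.3/108.9 = 0.2966.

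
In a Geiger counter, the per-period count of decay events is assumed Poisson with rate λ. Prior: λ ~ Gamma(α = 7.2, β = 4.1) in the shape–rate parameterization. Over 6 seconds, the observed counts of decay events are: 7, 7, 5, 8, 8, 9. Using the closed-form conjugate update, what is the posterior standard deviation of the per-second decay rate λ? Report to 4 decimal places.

0.7085

With a Gamma(shape α, rate β) prior, the Poisson likelihood is conjugate: the posterior is Gamma(α + ΣXᵢ, β + n).
Sum of counts S = 44 over n = 6 seconds.
Posterior: Gamma(α+S, β+n) = Gamma(7.2+44, 4.1+6) = Gamma(51.2, 10.1).
SD = √α/β = √51.2/10.1 = 0.7085.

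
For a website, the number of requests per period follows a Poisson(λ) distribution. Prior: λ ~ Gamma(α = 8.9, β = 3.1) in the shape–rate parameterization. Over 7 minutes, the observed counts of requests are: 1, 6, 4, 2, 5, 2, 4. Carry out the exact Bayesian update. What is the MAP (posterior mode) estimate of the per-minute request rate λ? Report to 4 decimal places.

With a Gamma(shape α, rate β) prior, the Poisson likelihood is conjugate: the posterior is Gamma(α + ΣXᵢ, β + n).
Sum of counts S = 24 over n = 7 minutes.
Posterior: Gamma(α+S, β+n) = Gamma(8.9+24, 3.1+7) = Gamma(32.9, 10.1).
Mode of Gamma(α,β) for α≥1 is (α−1)/β = 31.9/10.1 = 3.1584.

3.1584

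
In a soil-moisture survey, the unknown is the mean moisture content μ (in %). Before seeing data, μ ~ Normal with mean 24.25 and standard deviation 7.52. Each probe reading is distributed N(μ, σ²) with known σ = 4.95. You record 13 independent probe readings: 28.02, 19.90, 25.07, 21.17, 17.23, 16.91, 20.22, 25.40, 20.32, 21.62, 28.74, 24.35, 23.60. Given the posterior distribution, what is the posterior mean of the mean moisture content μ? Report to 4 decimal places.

For Normal data with known variance σ², a Normal(μ₀, σ₀²) prior on μ is conjugate. Posterior precision = 1/σ₀² + n/σ²; posterior mean is the precision-weighted average of μ₀ and x̄.
Σxᵢ = 28.02 + 19.90 + 25.07 + 21.17 + 17.23 + 16.91 + 20.22 + 25.40 + 20.32 + 21.62 + 28.74 + 24.35 + 23.60 = 292.55, so n·x̄ = 292.55.
σ₀² = 7.52² = 56.5504, σ² = 4.95² = 24.5025; σ² + n·σ₀² = 24.5025 + 13·56.5504 = 759.6577.
Posterior mean = (μ₀/σ₀² + n·x̄/σ²)/(1/σ₀² + n/σ²) = (σ²·μ₀ + σ₀²·n·x̄)/(σ² + n·σ₀²) = (24.5025·24.25 + 56.5504·292.55)/759.6577 = 17138.005145/759.6577 = 22.5602.

22.5602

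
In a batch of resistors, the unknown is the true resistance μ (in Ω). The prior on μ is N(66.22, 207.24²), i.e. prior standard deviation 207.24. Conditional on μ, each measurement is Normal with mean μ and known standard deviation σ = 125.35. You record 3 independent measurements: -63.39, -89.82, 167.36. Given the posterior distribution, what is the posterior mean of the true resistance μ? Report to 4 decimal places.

For Normal data with known variance σ², a Normal(μ₀, σ₀²) prior on μ is conjugate. Posterior precision = 1/σ₀² + n/σ²; posterior mean is the precision-weighted average of μ₀ and x̄.
Σxᵢ = (-63.39) + (-89.82) + 167.36 = 14.15, so n·x̄ = 14.15.
σ₀² = 207.24² = 42948.4176, σ² = 125.35² = 15712.6225; σ² + n·σ₀² = 15712.6225 + 3·42948.4176 = 144557.8753.
Posterior mean = (μ₀/σ₀² + n·x̄/σ²)/(1/σ₀² + n/σ²) = (σ²·μ₀ + σ₀²·n·x̄)/(σ² + n·σ₀²) = (15712.6225·66.22 + 42948.4176·14.15)/144557.8753 = 1648209.97099/144557.8753 = 11.4017.

11.4017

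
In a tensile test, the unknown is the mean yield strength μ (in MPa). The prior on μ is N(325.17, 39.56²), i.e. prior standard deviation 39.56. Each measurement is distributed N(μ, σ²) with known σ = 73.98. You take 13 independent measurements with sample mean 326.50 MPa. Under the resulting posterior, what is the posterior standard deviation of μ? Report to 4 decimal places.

For Normal data with known variance σ², a Normal(μ₀, σ₀²) prior on μ is conjugate. Posterior precision = 1/σ₀² + n/σ²; posterior mean is the precision-weighted average of μ₀ and x̄.
σ₀² = 39.56² = 1564.9936, σ² = 73.98² = 5473.0404; σ² + n·σ₀² = 5473.0404 + 13·1564.9936 = 25817.9572.
Posterior precision = 1/σ₀² + n/σ² = 1/1564.9936 + 13/5473.0404 = (σ² + n·σ₀²)/(σ₀²σ²) = 25817.9572/(1564.9936·5473.0404); posterior variance σₙ² = σ₀²σ²/(σ² + n·σ₀²) = 1564.9936·5473.0404/25817.9572 = 331.756426.
Posterior SD = √σₙ² = √(1564.9936·5473.0404/25817.9572) = 18.2142.

18.2142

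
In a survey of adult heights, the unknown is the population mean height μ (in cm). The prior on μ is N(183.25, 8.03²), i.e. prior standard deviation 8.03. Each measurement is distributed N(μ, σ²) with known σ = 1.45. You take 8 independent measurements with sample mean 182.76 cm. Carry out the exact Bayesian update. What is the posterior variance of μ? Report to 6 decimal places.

0.261746

For Normal data with known variance σ², a Normal(μ₀, σ₀²) prior on μ is conjugate. Posterior precision = 1/σ₀² + n/σ²; posterior mean is the precision-weighted average of μ₀ and x̄.
σ₀² = 8.03² = 64.4809, σ² = 1.45² = 2.1025; σ² + n·σ₀² = 2.1025 + 8·64.4809 = 517.9497.
Posterior precision = 1/σ₀² + n/σ² = 1/64.4809 + 8/2.1025 = (σ² + n·σ₀²)/(σ₀²σ²) = 517.9497/(64.4809·2.1025); posterior variance σₙ² = σ₀²σ²/(σ² + n·σ₀²) = 64.4809·2.1025/517.9497 = 0.261746.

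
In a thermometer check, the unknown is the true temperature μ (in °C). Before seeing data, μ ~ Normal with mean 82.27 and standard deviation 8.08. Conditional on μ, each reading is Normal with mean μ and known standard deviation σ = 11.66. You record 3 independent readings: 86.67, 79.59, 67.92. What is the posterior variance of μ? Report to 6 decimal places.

26.750017

For Normal data with known variance σ², a Normal(μ₀, σ₀²) prior on μ is conjugate. Posterior precision = 1/σ₀² + n/σ²; posterior mean is the precision-weighted average of μ₀ and x̄.
σ₀² = 8.08² = 65.2864, σ² = 11.66² = 135.9556; σ² + n·σ₀² = 135.9556 + 3·65.2864 = 331.8148.
Posterior precision = 1/σ₀² + n/σ² = 1/65.2864 + 3/135.9556 = (σ² + n·σ₀²)/(σ₀²σ²) = 331.8148/(65.2864·135.9556); posterior variance σₙ² = σ₀²σ²/(σ² + n·σ₀²) = 65.2864·135.9556/331.8148 = 26.750017.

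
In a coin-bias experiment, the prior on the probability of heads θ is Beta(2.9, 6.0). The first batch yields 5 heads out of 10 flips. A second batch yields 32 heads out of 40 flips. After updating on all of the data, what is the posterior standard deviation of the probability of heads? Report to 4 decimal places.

0.0604

The Beta prior is conjugate to a Binomial/Bernoulli likelihood; the update adds successes to α and failures to β.
After batch 1: Beta(2.9+5, 6.0+5) = Beta(7.9, 11.0).
After batch 2: Beta(7.9+32, 11.0+8) = Beta(39.9, 19.0).
Var = αβ/((α+β)²(α+β+1)) = 39.9·19.0/(58.9²·59.9) = 0.00364812; SD = √0.00364812 = 0.0604.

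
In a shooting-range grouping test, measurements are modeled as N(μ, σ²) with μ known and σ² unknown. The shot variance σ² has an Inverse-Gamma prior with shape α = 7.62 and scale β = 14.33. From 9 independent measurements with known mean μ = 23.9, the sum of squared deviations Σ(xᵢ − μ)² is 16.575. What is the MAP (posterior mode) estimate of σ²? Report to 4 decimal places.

With known mean μ and an Inverse-Gamma(α, β) prior on σ², the Normal likelihood is conjugate: posterior is Inv-Gamma(α + n/2, β + Σ(xᵢ−μ)²/2).
Posterior: Inv-Gamma(7.62 + 9/2, 14.33 + 16.575/2) = Inv-Gamma(12.12, 22.6175).
Mode = β/(α+1) = 22.6175/13.12 = 1.7239.

1.7239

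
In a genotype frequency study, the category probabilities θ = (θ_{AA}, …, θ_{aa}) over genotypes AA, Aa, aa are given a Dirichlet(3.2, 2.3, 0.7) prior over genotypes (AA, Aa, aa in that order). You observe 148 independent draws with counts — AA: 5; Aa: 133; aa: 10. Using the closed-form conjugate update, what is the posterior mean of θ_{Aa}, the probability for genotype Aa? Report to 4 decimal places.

0.8774

The Dirichlet prior is conjugate to the Multinomial likelihood: each posterior αⱼ = prior αⱼ + observed count nⱼ.
Posterior concentration: (8.2, 135.3, 10.7), total = 154.2.
E[θ_{Aa}|data] = α_{Aa}/Σα = 135.3/154.2 = 0.8774.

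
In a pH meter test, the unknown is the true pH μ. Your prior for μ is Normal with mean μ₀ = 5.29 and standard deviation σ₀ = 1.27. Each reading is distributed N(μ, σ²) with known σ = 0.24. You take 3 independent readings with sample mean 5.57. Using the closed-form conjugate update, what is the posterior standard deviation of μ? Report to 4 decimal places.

0.1377

For Normal data with known variance σ², a Normal(μ₀, σ₀²) prior on μ is conjugate. Posterior precision = 1/σ₀² + n/σ²; posterior mean is the precision-weighted average of μ₀ and x̄.
σ₀² = 1.27² = 1.6129, σ² = 0.24² = 0.0576; σ² + n·σ₀² = 0.0576 + 3·1.6129 = 4.8963.
Posterior precision = 1/σ₀² + n/σ² = 1/1.6129 + 3/0.0576 = (σ² + n·σ₀²)/(σ₀²σ²) = 4.8963/(1.6129·0.0576); posterior variance σₙ² = σ₀²σ²/(σ² + n·σ₀²) = 1.6129·0.0576/4.8963 = 0.018974.
Posterior SD = √σₙ² = √(1.6129·0.0576/4.8963) = 0.1377.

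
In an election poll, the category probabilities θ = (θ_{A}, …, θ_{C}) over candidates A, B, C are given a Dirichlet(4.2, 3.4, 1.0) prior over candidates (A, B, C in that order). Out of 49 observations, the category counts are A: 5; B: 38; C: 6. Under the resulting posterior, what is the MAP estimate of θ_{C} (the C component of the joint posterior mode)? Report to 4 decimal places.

0.1099

The Dirichlet prior is conjugate to the Multinomial likelihood: each posterior αⱼ = prior αⱼ + observed count nⱼ.
Posterior concentration: (9.2, 41.4, 7.0), total = 57.6.
Joint mode component: (α_{C}−1)/(Σα−K) = 6.0/54.6 = 0.1099.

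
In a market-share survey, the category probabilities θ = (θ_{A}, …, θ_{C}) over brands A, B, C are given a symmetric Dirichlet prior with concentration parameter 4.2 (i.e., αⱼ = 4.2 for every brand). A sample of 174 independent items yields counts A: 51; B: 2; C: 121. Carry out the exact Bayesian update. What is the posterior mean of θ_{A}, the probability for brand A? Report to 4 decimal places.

0.2958

The Dirichlet prior is conjugate to the Multinomial likelihood: each posterior αⱼ = prior αⱼ + observed count nⱼ.
Posterior concentration: (55.2, 6.2, 125.2), total = 186.6.
E[θ_{A}|data] = α_{A}/Σα = 55.2/186.6 = 0.2958.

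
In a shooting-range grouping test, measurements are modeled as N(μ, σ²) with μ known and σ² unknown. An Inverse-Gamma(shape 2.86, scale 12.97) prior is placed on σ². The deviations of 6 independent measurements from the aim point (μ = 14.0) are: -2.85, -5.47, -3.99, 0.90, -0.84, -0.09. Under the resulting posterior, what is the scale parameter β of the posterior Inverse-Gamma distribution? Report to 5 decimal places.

40.71360

With known mean μ and an Inverse-Gamma(α, β) prior on σ², the Normal likelihood is conjugate: posterior is Inv-Gamma(α + n/2, β + Σ(xᵢ−μ)²/2).
Σ(xᵢ−μ)² = (-2.85)² + (-5.47)² + (-3.99)² + (0.90)² + (-0.84)² + (-0.09)² = 55.4872.
Posterior: Inv-Gamma(2.86 + 6/2, 12.97 + 55.4872/2) = Inv-Gamma(5.86, 40.71360).
Posterior β = 40.71360.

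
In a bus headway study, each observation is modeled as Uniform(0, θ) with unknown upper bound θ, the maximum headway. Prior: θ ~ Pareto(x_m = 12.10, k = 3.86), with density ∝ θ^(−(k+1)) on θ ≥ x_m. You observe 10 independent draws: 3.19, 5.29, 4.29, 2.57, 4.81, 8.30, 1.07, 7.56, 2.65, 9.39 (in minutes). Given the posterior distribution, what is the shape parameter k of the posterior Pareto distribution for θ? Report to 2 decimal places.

A Pareto(scale x_m, shape k) prior on the upper bound θ of Uniform(0, θ) is conjugate: posterior is Pareto(max(x_m, max xᵢ), k + n).
Sample maximum = 9.39; prior scale x_m = 12.10 → posterior scale = max = 12.10.
Posterior shape = 3.86 + 10 = 13.86.
Posterior shape k = 13.86.

13.86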